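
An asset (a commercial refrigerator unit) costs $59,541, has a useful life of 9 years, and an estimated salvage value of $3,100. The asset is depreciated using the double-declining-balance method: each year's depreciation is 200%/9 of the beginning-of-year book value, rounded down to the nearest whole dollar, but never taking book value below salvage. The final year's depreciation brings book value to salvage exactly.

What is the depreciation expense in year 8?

Depreciable base = $59,541 − $3,100 = $56,441.
Year 1: ⌊$59,541 × 200%/9⌋ = $13,231. Book value $46,310.
Year 2: ⌊$46,310 × 200%/9⌋ = $10,291. Book value $36,019.
Year 3: ⌊$36,019 × 200%/9⌋ = $8,004. Book value $28,015.
Year 4: ⌊$28,015 × 200%/9⌋ = $6,225. Book value $21,790.
Year 5: ⌊$21,790 × 200%/9⌋ = $4,842. Book value $16,948.
Year 6: ⌊$16,948 × 200%/9⌋ = $3,766. Book value $13,182.
Year 7: ⌊$13,182 × 200%/9⌋ = $2,929. Book value $10,253.
Year 8: ⌊$10,253 × 200%/9⌋ = $2,278. Book value $7,975.

$2,278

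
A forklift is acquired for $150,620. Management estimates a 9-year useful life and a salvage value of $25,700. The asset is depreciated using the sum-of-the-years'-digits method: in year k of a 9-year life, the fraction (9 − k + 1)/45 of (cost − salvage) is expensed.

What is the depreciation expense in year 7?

$8,328

Depreciable base = $150,620 − $25,700 = $124,920.
Sum of the years' digits = 9+8+7+6+5+4+3+2+1 = 45.
Year 1: $124,920 × 9/45 = $24,984. Book value $125,636.
Year 2: $124,920 × 8/45 = $22,208. Book value $103,428.
Year 3: $124,920 × 7/45 = $19,432. Book value $83,996.
Year 4: $124,920 × 6/45 = $16,656. Book value $67,340.
Year 5: $124,920 × 5/45 = $13,880. Book value $53,460.
Year 6: $124,920 × 4/45 = $11,104. Book value $42,356.
Year 7: $124,920 × 3/45 = $8,328. Book value $34,028.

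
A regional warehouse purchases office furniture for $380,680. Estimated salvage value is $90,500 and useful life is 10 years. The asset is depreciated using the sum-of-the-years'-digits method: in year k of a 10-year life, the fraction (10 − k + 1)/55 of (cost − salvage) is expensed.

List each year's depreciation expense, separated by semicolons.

Depreciable base = $380,680 − $90,500 = $290,180.
Sum of the years' digits = 10+9+8+7+6+5+4+3+2+1 = 55.
Year 1: $290,180 × 10/55 = $52,760. Book value $327,920.
Year 2: $290,180 × 9/55 = $47,484. Book value $280,436.
Year 3: $290,180 × 8/55 = $42,208. Book value $238,228.
Year 4: $290,180 × 7/55 = $36,932. Book value $201,296.
Year 5: $290,180 × 6/55 = $31,656. Book value $169,640.
Year 6: $290,180 × 5/55 = $26,380. Book value $143,260.
Year 7: $290,180 × 4/55 = $21,104. Book value $122,156.
Year 8: $290,180 × 3/55 = $15,828. Book value $106,328.
Year 9: $290,180 × 2/55 = $10,552. Book value $95,776.
Year 10: $290,180 × 1/55 = $5,276. Book value $90,500.

$52,760; $47,484; $42,208; $36,932; $31,656; $26,380; $21,104; $15,828; $10,552; $5,276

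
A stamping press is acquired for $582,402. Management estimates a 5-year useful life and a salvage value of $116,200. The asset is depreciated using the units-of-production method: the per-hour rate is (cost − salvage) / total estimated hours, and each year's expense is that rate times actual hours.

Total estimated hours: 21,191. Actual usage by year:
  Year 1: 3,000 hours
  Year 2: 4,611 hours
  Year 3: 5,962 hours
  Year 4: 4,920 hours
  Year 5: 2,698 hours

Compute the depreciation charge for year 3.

Depreciable base = $582,402 − $116,200 = $466,202.
Rate = $466,202 / 21,191 hours = $22 per hour.
Year 1: 3,000 × $22 = $66,000. Book value $516,402.
Year 2: 4,611 × $22 = $101,442. Book value $414,960.
Year 3: 5,962 × $22 = $131,164. Book value $283,796.

$131,164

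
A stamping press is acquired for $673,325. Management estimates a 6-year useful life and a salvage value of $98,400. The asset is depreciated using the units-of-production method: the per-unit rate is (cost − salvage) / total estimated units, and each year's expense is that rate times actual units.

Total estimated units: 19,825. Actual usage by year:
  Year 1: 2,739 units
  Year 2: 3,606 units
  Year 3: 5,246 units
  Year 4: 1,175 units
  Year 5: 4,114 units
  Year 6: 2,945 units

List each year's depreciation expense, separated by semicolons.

$79,431; $104,574; $152,134; $34,075; $119,306; $85,405

Depreciable base = $673,325 − $98,400 = $574,925.
Rate = $574,925 / 19,825 units = $29 per unit.
Year 1: 2,739 × $29 = $79,431. Book value $593,894.
Year 2: 3,606 × $29 = $104,574. Book value $489,320.
Year 3: 5,246 × $29 = $152,134. Book value $337,186.
Year 4: 1,175 × $29 = $34,075. Book value $303,111.
Year 5: 4,114 × $29 = $119,306. Book value $183,805.
Year 6: 2,945 × $29 = $85,405. Book value $98,400.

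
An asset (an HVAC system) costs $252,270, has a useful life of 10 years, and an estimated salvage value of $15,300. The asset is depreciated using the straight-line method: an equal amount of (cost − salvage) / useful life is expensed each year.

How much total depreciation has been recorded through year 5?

$118,485

Depreciable base = $252,270 − $15,300 = $236,970.
Annual expense = $236,970 / 10 = $23,697.
End of year 1: book value $228,573.
End of year 2: book value $204,876.
End of year 3: book value $181,179.
End of year 4: book value $157,482.
End of year 5: book value $133,785.
Accumulated through year 5 = $252,270 − $133,785 = $118,485.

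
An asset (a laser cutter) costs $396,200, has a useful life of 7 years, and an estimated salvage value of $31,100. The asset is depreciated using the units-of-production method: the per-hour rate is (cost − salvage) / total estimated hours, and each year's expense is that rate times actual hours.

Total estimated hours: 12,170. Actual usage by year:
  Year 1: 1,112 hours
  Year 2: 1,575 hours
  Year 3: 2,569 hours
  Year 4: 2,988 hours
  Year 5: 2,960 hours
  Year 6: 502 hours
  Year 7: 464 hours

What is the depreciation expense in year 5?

$88,800

Depreciable base = $396,200 − $31,100 = $365,100.
Rate = $365,100 / 12,170 hours = $30 per hour.
Year 1: 1,112 × $30 = $33,360. Book value $362,840.
Year 2: 1,575 × $30 = $47,250. Book value $315,590.
Year 3: 2,569 × $30 = $77,070. Book value $238,520.
Year 4: 2,988 × $30 = $89,640. Book value $148,880.
Year 5: 2,960 × $30 = $88,800. Book value $60,080.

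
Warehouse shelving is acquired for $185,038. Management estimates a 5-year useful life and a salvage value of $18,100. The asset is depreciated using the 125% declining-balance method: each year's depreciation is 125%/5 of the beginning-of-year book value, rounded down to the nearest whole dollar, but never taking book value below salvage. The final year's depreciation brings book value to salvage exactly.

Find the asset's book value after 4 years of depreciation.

Depreciable base = $185,038 − $18,100 = $166,938.
Year 1: ⌊$185,038 × 125%/5⌋ = $46,259. Book value $138,779.
Year 2: ⌊$138,779 × 125%/5⌋ = $34,694. Book value $104,085.
Year 3: ⌊$104,085 × 125%/5⌋ = $26,021. Book value $78,064.
Year 4: ⌊$78,064 × 125%/5⌋ = $19,516. Book value $58,548.

$58,548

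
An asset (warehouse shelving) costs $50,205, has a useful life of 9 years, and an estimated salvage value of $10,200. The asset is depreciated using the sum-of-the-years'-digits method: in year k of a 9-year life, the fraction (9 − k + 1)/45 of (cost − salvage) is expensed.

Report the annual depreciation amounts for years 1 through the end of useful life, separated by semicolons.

Depreciable base = $50,205 − $10,200 = $40,005.
Sum of the years' digits = 9+8+7+6+5+4+3+2+1 = 45.
Year 1: $40,005 × 9/45 = $8,001. Book value $42,204.
Year 2: $40,005 × 8/45 = $7,112. Book value $35,092.
Year 3: $40,005 × 7/45 = $6,223. Book value $28,869.
Year 4: $40,005 × 6/45 = $5,334. Book value $23,535.
Year 5: $40,005 × 5/45 = $4,445. Book value $19,090.
Year 6: $40,005 × 4/45 = $3,556. Book value $15,534.
Year 7: $40,005 × 3/45 = $2,667. Book value $12,867.
Year 8: $40,005 × 2/45 = $1,778. Book value $11,089.
Year 9: $40,005 × 1/45 = $889. Book value $10,200.

$8,001; $7,112; $6,223; $5,334; $4,445; $3,556; $2,667; $1,778; $889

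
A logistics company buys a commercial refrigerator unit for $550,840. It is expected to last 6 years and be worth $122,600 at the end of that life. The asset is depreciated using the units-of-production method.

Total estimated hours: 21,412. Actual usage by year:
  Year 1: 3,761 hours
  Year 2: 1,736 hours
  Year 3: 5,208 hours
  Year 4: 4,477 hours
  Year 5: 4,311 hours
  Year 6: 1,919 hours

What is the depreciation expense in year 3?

$104,160

Depreciable base = $550,840 − $122,600 = $428,240.
Rate = $428,240 / 21,412 hours = $20 per hour.
Year 1: 3,761 × $20 = $75,220. Book value $475,620.
Year 2: 1,736 × $20 = $34,720. Book value $440,900.
Year 3: 5,208 × $20 = $104,160. Book value $336,740.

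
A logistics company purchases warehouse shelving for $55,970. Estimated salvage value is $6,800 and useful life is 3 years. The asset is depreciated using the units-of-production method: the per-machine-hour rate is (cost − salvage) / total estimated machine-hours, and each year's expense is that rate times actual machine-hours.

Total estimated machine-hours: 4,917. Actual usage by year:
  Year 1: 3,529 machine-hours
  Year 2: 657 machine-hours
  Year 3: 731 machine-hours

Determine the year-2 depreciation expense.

$6,570

Depreciable base = $55,970 − $6,800 = $49,170.
Rate = $49,170 / 4,917 machine-hours = $10 per machine-hour.
Year 1: 3,529 × $10 = $35,290. Book value $20,680.
Year 2: 657 × $10 = $6,570. Book value $14,110.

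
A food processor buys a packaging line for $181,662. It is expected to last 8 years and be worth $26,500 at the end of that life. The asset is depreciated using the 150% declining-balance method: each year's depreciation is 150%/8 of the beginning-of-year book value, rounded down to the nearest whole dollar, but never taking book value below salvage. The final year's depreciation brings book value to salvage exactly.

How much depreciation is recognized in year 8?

$15,966

Depreciable base = $181,662 − $26,500 = $155,162.
Year 1: ⌊$181,662 × 150%/8⌋ = $34,061. Book value $147,601.
Year 2: ⌊$147,601 × 150%/8⌋ = $27,675. Book value $119,926.
Year 3: ⌊$119,926 × 150%/8⌋ = $22,486. Book value $97,440.
Year 4: ⌊$97,440 × 150%/8⌋ = $18,270. Book value $79,170.
Year 5: ⌊$79,170 × 150%/8⌋ = $14,844. Book value $64,326.
Year 6: ⌊$64,326 × 150%/8⌋ = $12,061. Book value $52,265.
Year 7: ⌊$52,265 × 150%/8⌋ = $9,799. Book value $42,466.
Year 8 (final): $42,466 − $26,500 = $15,966. Book value $26,500.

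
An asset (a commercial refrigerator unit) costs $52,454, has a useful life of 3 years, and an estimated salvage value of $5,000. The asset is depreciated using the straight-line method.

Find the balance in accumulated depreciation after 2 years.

Depreciable base = $52,454 − $5,000 = $47,454.
Annual expense = $47,454 / 3 = $15,818.
End of year 1: book value $36,636.
End of year 2: book value $20,818.
Accumulated through year 2 = $52,454 − $20,818 = $31,636.

$31,636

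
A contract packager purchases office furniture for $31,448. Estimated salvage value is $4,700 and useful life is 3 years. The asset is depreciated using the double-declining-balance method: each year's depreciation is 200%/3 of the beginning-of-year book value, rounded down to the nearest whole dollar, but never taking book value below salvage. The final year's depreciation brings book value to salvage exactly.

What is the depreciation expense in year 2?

Depreciable base = $31,448 − $4,700 = $26,748.
Year 1: ⌊$31,448 × 200%/3⌋ = $20,965. Book value $10,483.
Year 2: ⌊$10,483 × 200%/3⌋ = $6,988, capped at $5,783. Book value $4,700.

$5,783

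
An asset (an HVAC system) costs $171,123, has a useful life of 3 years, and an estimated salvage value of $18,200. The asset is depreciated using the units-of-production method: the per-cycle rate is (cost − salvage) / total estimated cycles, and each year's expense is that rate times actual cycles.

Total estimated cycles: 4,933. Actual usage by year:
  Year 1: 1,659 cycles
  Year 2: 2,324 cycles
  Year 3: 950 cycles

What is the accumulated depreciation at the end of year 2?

Depreciable base = $171,123 − $18,200 = $152,923.
Rate = $152,923 / 4,933 cycles = $31 per cycle.
Year 1: 1,659 × $31 = $51,429. Book value $119,694.
Year 2: 2,324 × $31 = $72,044. Book value $47,650.
Accumulated through year 2 = $171,123 − $47,650 = $123,473.

$123,473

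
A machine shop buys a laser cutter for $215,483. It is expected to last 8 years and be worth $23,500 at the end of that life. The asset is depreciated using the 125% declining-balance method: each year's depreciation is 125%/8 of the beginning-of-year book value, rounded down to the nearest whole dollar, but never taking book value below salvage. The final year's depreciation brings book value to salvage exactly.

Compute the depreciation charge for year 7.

Depreciable base = $215,483 − $23,500 = $191,983.
Year 1: ⌊$215,483 × 125%/8⌋ = $33,669. Book value $181,814.
Year 2: ⌊$181,814 × 125%/8⌋ = $28,408. Book value $153,406.
Year 3: ⌊$153,406 × 125%/8⌋ = $23,969. Book value $129,437.
Year 4: ⌊$129,437 × 125%/8⌋ = $20,224. Book value $109,213.
Year 5: ⌊$109,213 × 125%/8⌋ = $17,064. Book value $92,149.
Year 6: ⌊$92,149 × 125%/8⌋ = $14,398. Book value $77,751.
Year 7: ⌊$77,751 × 125%/8⌋ = $12,148. Book value $65,603.

$12,148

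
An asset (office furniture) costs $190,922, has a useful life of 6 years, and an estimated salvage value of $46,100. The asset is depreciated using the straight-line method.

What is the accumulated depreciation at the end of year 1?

Depreciable base = $190,922 − $46,100 = $144,822.
Annual expense = $144,822 / 6 = $24,137.
End of year 1: book value $166,785.
Accumulated through year 1 = $190,922 − $166,785 = $24,137.

$24,137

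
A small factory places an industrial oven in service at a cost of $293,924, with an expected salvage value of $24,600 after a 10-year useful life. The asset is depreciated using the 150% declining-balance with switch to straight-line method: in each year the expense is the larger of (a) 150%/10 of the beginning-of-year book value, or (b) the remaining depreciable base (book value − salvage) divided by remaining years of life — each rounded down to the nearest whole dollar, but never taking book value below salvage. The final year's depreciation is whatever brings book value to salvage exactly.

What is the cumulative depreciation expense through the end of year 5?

Depreciable base = $293,924 − $24,600 = $269,324.
Year 1: DB = ⌊$293,924 × 150%/10⌋ = $44,088; SL = ⌊$269,324/10⌋ = $26,932 → take DB $44,088. Book value $249,836.
Year 2: DB = ⌊$249,836 × 150%/10⌋ = $37,475; SL = ⌊$225,236/9⌋ = $25,026 → take DB $37,475. Book value $212,361.
Year 3: DB = ⌊$212,361 × 150%/10⌋ = $31,854; SL = ⌊$187,761/8⌋ = $23,470 → take DB $31,854. Book value $180,507.
Year 4: DB = ⌊$180,507 × 150%/10⌋ = $27,076; SL = ⌊$155,907/7⌋ = $22,272 → take DB $27,076. Book value $153,431.
Year 5: DB = ⌊$153,431 × 150%/10⌋ = $23,014; SL = ⌊$128,831/6⌋ = $21,471 → take DB $23,014. Book value $130,417.
Accumulated through year 5 = $293,924 − $130,417 = $163,507.

$163,507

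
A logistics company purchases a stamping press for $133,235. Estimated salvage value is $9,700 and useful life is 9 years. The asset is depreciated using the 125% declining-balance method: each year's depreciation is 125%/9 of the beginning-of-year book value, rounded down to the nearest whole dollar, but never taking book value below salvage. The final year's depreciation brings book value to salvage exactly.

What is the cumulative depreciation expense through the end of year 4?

$59,975

Depreciable base = $133,235 − $9,700 = $123,535.
Year 1: ⌊$133,235 × 125%/9⌋ = $18,504. Book value $114,731.
Year 2: ⌊$114,731 × 125%/9⌋ = $15,934. Book value $98,797.
Year 3: ⌊$98,797 × 125%/9⌋ = $13,721. Book value $85,076.
Year 4: ⌊$85,076 × 125%/9⌋ = $11,816. Book value $73,260.
Accumulated through year 4 = $133,235 − $73,260 = $59,975.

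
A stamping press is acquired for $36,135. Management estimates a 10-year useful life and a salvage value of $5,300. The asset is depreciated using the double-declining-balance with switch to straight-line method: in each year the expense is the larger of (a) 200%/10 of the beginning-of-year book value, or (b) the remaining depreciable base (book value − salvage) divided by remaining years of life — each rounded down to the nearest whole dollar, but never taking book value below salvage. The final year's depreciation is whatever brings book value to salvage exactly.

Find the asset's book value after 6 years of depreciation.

Depreciable base = $36,135 − $5,300 = $30,835.
Year 1: DB = ⌊$36,135 × 200%/10⌋ = $7,227; SL = ⌊$30,835/10⌋ = $3,083 → take DB $7,227. Book value $28,908.
Year 2: DB = ⌊$28,908 × 200%/10⌋ = $5,781; SL = ⌊$23,608/9⌋ = $2,623 → take DB $5,781. Book value $23,127.
Year 3: DB = ⌊$23,127 × 200%/10⌋ = $4,625; SL = ⌊$17,827/8⌋ = $2,228 → take DB $4,625. Book value $18,502.
Year 4: DB = ⌊$18,502 × 200%/10⌋ = $3,700; SL = ⌊$13,202/7⌋ = $1,886 → take DB $3,700. Book value $14,802.
Year 5: DB = ⌊$14,802 × 200%/10⌋ = $2,960; SL = ⌊$9,502/6⌋ = $1,583 → take DB $2,960. Book value $11,842.
Year 6: DB = ⌊$11,842 × 200%/10⌋ = $2,368; SL = ⌊$6,542/5⌋ = $1,308 → take DB $2,368. Book value $9,474.

$9,474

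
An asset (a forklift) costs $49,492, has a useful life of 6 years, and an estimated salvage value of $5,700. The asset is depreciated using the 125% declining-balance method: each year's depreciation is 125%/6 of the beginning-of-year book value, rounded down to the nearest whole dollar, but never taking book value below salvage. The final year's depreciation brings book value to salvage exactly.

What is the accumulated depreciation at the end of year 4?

Depreciable base = $49,492 − $5,700 = $43,792.
Year 1: ⌊$49,492 × 125%/6⌋ = $10,310. Book value $39,182.
Year 2: ⌊$39,182 × 125%/6⌋ = $8,162. Book value $31,020.
Year 3: ⌊$31,020 × 125%/6⌋ = $6,462. Book value $24,558.
Year 4: ⌊$24,558 × 125%/6⌋ = $5,116. Book value $19,442.
Accumulated through year 4 = $49,492 − $19,442 = $30,050.

$30,050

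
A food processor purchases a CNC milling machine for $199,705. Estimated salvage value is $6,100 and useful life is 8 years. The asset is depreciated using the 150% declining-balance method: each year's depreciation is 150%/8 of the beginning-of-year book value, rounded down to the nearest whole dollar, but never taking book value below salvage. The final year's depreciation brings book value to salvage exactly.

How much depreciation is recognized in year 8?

$40,584

Depreciable base = $199,705 − $6,100 = $193,605.
Year 1: ⌊$199,705 × 150%/8⌋ = $37,444. Book value $162,261.
Year 2: ⌊$162,261 × 150%/8⌋ = $30,423. Book value $131,838.
Year 3: ⌊$131,838 × 150%/8⌋ = $24,719. Book value $107,119.
Year 4: ⌊$107,119 × 150%/8⌋ = $20,084. Book value $87,035.
Year 5: ⌊$87,035 × 150%/8⌋ = $16,319. Book value $70,716.
Year 6: ⌊$70,716 × 150%/8⌋ = $13,259. Book value $57,457.
Year 7: ⌊$57,457 × 150%/8⌋ = $10,773. Book value $46,684.
Year 8 (final): $46,684 − $6,100 = $40,584. Book value $6,100.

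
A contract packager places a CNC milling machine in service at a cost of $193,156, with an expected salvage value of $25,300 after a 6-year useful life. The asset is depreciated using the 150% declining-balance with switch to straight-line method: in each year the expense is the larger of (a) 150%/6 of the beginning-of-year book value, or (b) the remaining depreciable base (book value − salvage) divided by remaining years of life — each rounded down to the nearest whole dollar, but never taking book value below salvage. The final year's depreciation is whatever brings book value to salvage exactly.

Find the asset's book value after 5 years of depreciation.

$43,209

Depreciable base = $193,156 − $25,300 = $167,856.
Year 1: DB = ⌊$193,156 × 150%/6⌋ = $48,289; SL = ⌊$167,856/6⌋ = $27,976 → take DB $48,289. Book value $144,867.
Year 2: DB = ⌊$144,867 × 150%/6⌋ = $36,216; SL = ⌊$119,567/5⌋ = $23,913 → take DB $36,216. Book value $108,651.
Year 3: DB = ⌊$108,651 × 150%/6⌋ = $27,162; SL = ⌊$83,351/4⌋ = $20,837 → take DB $27,162. Book value $81,489.
Year 4: DB = ⌊$81,489 × 150%/6⌋ = $20,372; SL = ⌊$56,189/3⌋ = $18,729 → take DB $20,372. Book value $61,117.
Year 5: DB = ⌊$61,117 × 150%/6⌋ = $15,279; SL = ⌊$35,817/2⌋ = $17,908 → take SL $17,908. Book value $43,209.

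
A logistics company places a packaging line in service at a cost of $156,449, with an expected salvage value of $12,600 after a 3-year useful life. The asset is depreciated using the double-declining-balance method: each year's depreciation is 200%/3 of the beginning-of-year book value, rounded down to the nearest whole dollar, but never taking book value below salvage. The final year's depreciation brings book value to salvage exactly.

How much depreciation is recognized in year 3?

$4,784

Depreciable base = $156,449 − $12,600 = $143,849.
Year 1: ⌊$156,449 × 200%/3⌋ = $104,299. Book value $52,150.
Year 2: ⌊$52,150 × 200%/3⌋ = $34,766. Book value $17,384.
Year 3 (final): $17,384 − $12,600 = $4,784. Book value $12,600.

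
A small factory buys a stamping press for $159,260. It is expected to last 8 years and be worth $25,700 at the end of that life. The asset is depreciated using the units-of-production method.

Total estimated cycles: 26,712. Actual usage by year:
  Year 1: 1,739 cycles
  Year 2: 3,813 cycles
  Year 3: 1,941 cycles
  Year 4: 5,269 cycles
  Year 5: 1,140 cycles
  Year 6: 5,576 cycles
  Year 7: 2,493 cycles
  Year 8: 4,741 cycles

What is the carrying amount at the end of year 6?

$61,870

Depreciable base = $159,260 − $25,700 = $133,560.
Rate = $133,560 / 26,712 cycles = $5 per cycle.
Year 1: 1,739 × $5 = $8,695. Book value $150,565.
Year 2: 3,813 × $5 = $19,065. Book value $131,500.
Year 3: 1,941 × $5 = $9,705. Book value $121,795.
Year 4: 5,269 × $5 = $26,345. Book value $95,450.
Year 5: 1,140 × $5 = $5,700. Book value $89,750.
Year 6: 5,576 × $5 = $27,880. Book value $61,870.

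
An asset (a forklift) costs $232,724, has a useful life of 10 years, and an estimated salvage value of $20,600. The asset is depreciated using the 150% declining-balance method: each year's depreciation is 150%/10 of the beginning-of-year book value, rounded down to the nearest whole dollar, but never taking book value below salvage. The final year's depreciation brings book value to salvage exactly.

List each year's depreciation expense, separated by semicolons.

$34,908; $29,672; $25,221; $21,438; $18,222; $15,489; $13,166; $11,191; $9,512; $33,305

Depreciable base = $232,724 − $20,600 = $212,124.
Year 1: ⌊$232,724 × 150%/10⌋ = $34,908. Book value $197,816.
Year 2: ⌊$197,816 × 150%/10⌋ = $29,672. Book value $168,144.
Year 3: ⌊$168,144 × 150%/10⌋ = $25,221. Book value $142,923.
Year 4: ⌊$142,923 × 150%/10⌋ = $21,438. Book value $121,485.
Year 5: ⌊$121,485 × 150%/10⌋ = $18,222. Book value $103,263.
Year 6: ⌊$103,263 × 150%/10⌋ = $15,489. Book value $87,774.
Year 7: ⌊$87,774 × 150%/10⌋ = $13,166. Book value $74,608.
Year 8: ⌊$74,608 × 150%/10⌋ = $11,191. Book value $63,417.
Year 9: ⌊$63,417 × 150%/10⌋ = $9,512. Book value $53,905.
Year 10 (final): $53,905 − $20,600 = $33,305. Book value $20,600.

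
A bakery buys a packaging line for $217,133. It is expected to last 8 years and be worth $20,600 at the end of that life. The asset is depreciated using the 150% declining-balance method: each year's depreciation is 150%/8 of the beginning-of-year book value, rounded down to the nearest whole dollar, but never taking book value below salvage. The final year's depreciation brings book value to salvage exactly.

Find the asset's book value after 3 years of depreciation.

Depreciable base = $217,133 − $20,600 = $196,533.
Year 1: ⌊$217,133 × 150%/8⌋ = $40,712. Book value $176,421.
Year 2: ⌊$176,421 × 150%/8⌋ = $33,078. Book value $143,343.
Year 3: ⌊$143,343 × 150%/8⌋ = $26,876. Book value $116,467.

$116,467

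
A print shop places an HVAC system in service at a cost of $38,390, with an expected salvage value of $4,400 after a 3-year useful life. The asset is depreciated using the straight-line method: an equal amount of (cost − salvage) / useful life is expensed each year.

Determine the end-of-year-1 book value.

$27,060

Depreciable base = $38,390 − $4,400 = $33,990.
Annual expense = $33,990 / 3 = $11,330.
End of year 1: book value $27,060.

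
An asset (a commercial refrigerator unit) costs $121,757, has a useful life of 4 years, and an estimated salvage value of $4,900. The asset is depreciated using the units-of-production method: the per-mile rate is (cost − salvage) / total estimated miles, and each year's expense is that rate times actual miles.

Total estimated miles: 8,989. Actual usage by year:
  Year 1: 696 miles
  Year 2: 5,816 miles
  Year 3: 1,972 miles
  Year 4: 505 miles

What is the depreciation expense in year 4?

Depreciable base = $121,757 − $4,900 = $116,857.
Rate = $116,857 / 8,989 miles = $13 per mile.
Year 1: 696 × $13 = $9,048. Book value $112,709.
Year 2: 5,816 × $13 = $75,608. Book value $37,101.
Year 3: 1,972 × $13 = $25,636. Book value $11,465.
Year 4: 505 × $13 = $6,565. Book value $4,900.

$6,565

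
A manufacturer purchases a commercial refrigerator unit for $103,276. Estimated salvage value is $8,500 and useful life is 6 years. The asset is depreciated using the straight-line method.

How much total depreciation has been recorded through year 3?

Depreciable base = $103,276 − $8,500 = $94,776.
Annual expense = $94,776 / 6 = $15,796.
End of year 1: book value $87,480.
End of year 2: book value $71,684.
End of year 3: book value $55,888.
Accumulated through year 3 = $103,276 − $55,888 = $47,388.

$47,388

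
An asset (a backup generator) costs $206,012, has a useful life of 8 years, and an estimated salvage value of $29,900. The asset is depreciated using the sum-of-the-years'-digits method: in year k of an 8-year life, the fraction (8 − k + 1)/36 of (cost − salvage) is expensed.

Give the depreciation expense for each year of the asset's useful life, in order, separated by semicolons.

$39,136; $34,244; $29,352; $24,460; $19,568; $14,676; $9,784; $4,892

Depreciable base = $206,012 − $29,900 = $176,112.
Sum of the years' digits = 8+7+6+5+4+3+2+1 = 36.
Year 1: $176,112 × 8/36 = $39,136. Book value $166,876.
Year 2: $176,112 × 7/36 = $34,244. Book value $132,632.
Year 3: $176,112 × 6/36 = $29,352. Book value $103,280.
Year 4: $176,112 × 5/36 = $24,460. Book value $78,820.
Year 5: $176,112 × 4/36 = $19,568. Book value $59,252.
Year 6: $176,112 × 3/36 = $14,676. Book value $44,576.
Year 7: $176,112 × 2/36 = $9,784. Book value $34,792.
Year 8: $176,112 × 1/36 = $4,892. Book value $29,900.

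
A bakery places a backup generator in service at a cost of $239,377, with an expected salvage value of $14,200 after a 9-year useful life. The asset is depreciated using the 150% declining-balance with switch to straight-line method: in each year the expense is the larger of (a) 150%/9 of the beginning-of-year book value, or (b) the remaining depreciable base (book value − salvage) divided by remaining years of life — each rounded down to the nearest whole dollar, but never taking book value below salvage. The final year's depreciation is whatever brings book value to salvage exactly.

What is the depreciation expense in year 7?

$20,248

Depreciable base = $239,377 − $14,200 = $225,177.
Year 1: DB = ⌊$239,377 × 150%/9⌋ = $39,896; SL = ⌊$225,177/9⌋ = $25,019 → take DB $39,896. Book value $199,481.
Year 2: DB = ⌊$199,481 × 150%/9⌋ = $33,246; SL = ⌊$185,281/8⌋ = $23,160 → take DB $33,246. Book value $166,235.
Year 3: DB = ⌊$166,235 × 150%/9⌋ = $27,705; SL = ⌊$152,035/7⌋ = $21,719 → take DB $27,705. Book value $138,530.
Year 4: DB = ⌊$138,530 × 150%/9⌋ = $23,088; SL = ⌊$124,330/6⌋ = $20,721 → take DB $23,088. Book value $115,442.
Year 5: DB = ⌊$115,442 × 150%/9⌋ = $19,240; SL = ⌊$101,242/5⌋ = $20,248 → take SL $20,248. Book value $95,194.
Year 6: DB = ⌊$95,194 × 150%/9⌋ = $15,865; SL = ⌊$80,994/4⌋ = $20,248 → take SL $20,248. Book value $74,946.
Year 7: DB = ⌊$74,946 × 150%/9⌋ = $12,491; SL = ⌊$60,746/3⌋ = $20,248 → take SL $20,248. Book value $54,698.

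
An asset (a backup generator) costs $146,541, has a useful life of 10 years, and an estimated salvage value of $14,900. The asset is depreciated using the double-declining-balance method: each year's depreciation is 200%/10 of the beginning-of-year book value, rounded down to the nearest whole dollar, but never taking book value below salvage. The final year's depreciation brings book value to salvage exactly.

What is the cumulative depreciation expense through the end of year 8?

Depreciable base = $146,541 − $14,900 = $131,641.
Year 1: ⌊$146,541 × 200%/10⌋ = $29,308. Book value $117,233.
Year 2: ⌊$117,233 × 200%/10⌋ = $23,446. Book value $93,787.
Year 3: ⌊$93,787 × 200%/10⌋ = $18,757. Book value $75,030.
Year 4: ⌊$75,030 × 200%/10⌋ = $15,006. Book value $60,024.
Year 5: ⌊$60,024 × 200%/10⌋ = $12,004. Book value $48,020.
Year 6: ⌊$48,020 × 200%/10⌋ = $9,604. Book value $38,416.
Year 7: ⌊$38,416 × 200%/10⌋ = $7,683. Book value $30,733.
Year 8: ⌊$30,733 × 200%/10⌋ = $6,146. Book value $24,587.
Accumulated through year 8 = $146,541 − $24,587 = $121,954.

$121,954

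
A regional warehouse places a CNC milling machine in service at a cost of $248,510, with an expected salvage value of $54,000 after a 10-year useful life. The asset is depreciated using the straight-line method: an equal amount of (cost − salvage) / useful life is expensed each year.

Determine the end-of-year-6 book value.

Depreciable base = $248,510 − $54,000 = $194,510.
Annual expense = $194,510 / 10 = $19,451.
End of year 1: book value $229,059.
End of year 2: book value $209,608.
End of year 3: book value $190,157.
End of year 4: book value $170,706.
End of year 5: book value $151,255.
End of year 6: book value $131,804.

$131,804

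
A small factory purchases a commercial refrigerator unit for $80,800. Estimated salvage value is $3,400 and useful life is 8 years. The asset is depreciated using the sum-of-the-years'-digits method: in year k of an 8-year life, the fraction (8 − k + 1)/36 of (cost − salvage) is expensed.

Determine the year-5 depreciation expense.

Depreciable base = $80,800 − $3,400 = $77,400.
Sum of the years' digits = 8+7+6+5+4+3+2+1 = 36.
Year 1: $77,400 × 8/36 = $17,200. Book value $63,600.
Year 2: $77,400 × 7/36 = $15,050. Book value $48,550.
Year 3: $77,400 × 6/36 = $12,900. Book value $35,650.
Year 4: $77,400 × 5/36 = $10,750. Book value $24,900.
Year 5: $77,400 × 4/36 = $8,600. Book value $16,300.

$8,600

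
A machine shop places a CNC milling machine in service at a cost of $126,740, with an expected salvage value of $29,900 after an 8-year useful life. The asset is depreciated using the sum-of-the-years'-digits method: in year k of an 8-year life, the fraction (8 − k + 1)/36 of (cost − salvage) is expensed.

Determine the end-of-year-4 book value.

$56,800

Depreciable base = $126,740 − $29,900 = $96,840.
Sum of the years' digits = 8+7+6+5+4+3+2+1 = 36.
Year 1: $96,840 × 8/36 = $21,520. Book value $105,220.
Year 2: $96,840 × 7/36 = $18,830. Book value $86,390.
Year 3: $96,840 × 6/36 = $16,140. Book value $70,250.
Year 4: $96,840 × 5/36 = $13,450. Book value $56,800.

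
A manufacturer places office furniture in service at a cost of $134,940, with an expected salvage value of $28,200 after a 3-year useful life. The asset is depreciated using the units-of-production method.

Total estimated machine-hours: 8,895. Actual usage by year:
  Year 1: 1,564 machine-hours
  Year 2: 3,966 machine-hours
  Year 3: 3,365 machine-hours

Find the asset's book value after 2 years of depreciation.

Depreciable base = $134,940 − $28,200 = $106,740.
Rate = $106,740 / 8,895 machine-hours = $12 per machine-hour.
Year 1: 1,564 × $12 = $18,768. Book value $116,172.
Year 2: 3,966 × $12 = $47,592. Book value $68,580.

$68,580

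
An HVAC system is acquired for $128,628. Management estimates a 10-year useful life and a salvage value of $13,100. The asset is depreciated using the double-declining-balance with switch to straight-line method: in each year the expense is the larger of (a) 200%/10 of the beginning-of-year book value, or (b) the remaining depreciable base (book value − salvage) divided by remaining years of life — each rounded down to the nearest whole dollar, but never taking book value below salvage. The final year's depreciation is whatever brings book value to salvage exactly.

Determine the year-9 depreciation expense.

$4,316

Depreciable base = $128,628 − $13,100 = $115,528.
Year 1: DB = ⌊$128,628 × 200%/10⌋ = $25,725; SL = ⌊$115,528/10⌋ = $11,552 → take DB $25,725. Book value $102,903.
Year 2: DB = ⌊$102,903 × 200%/10⌋ = $20,580; SL = ⌊$89,803/9⌋ = $9,978 → take DB $20,580. Book value $82,323.
Year 3: DB = ⌊$82,323 × 200%/10⌋ = $16,464; SL = ⌊$69,223/8⌋ = $8,652 → take DB $16,464. Book value $65,859.
Year 4: DB = ⌊$65,859 × 200%/10⌋ = $13,171; SL = ⌊$52,759/7⌋ = $7,537 → take DB $13,171. Book value $52,688.
Year 5: DB = ⌊$52,688 × 200%/10⌋ = $10,537; SL = ⌊$39,588/6⌋ = $6,598 → take DB $10,537. Book value $42,151.
Year 6: DB = ⌊$42,151 × 200%/10⌋ = $8,430; SL = ⌊$29,051/5⌋ = $5,810 → take DB $8,430. Book value $33,721.
Year 7: DB = ⌊$33,721 × 200%/10⌋ = $6,744; SL = ⌊$20,621/4⌋ = $5,155 → take DB $6,744. Book value $26,977.
Year 8: DB = ⌊$26,977 × 200%/10⌋ = $5,395; SL = ⌊$13,877/3⌋ = $4,625 → take DB $5,395. Book value $21,582.
Year 9: DB = ⌊$21,582 × 200%/10⌋ = $4,316; SL = ⌊$8,482/2⌋ = $4,241 → take DB $4,316. Book value $17,266.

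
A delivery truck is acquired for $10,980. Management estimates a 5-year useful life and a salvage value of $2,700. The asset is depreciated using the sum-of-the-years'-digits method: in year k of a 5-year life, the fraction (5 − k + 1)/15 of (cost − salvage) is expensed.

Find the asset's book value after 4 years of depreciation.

Depreciable base = $10,980 − $2,700 = $8,280.
Sum of the years' digits = 5+4+3+2+1 = 15.
Year 1: $8,280 × 5/15 = $2,760. Book value $8,220.
Year 2: $8,280 × 4/15 = $2,208. Book value $6,012.
Year 3: $8,280 × 3/15 = $1,656. Book value $4,356.
Year 4: $8,280 × 2/15 = $1,104. Book value $3,252.

$3,252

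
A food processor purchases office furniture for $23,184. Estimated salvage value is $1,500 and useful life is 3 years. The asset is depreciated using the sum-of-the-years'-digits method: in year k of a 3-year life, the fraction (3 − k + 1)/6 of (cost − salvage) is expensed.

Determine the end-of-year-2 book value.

$5,114

Depreciable base = $23,184 − $1,500 = $21,684.
Sum of the years' digits = 3+2+1 = 6.
Year 1: $21,684 × 3/6 = $10,842. Book value $12,342.
Year 2: $21,684 × 2/6 = $7,228. Book value $5,114.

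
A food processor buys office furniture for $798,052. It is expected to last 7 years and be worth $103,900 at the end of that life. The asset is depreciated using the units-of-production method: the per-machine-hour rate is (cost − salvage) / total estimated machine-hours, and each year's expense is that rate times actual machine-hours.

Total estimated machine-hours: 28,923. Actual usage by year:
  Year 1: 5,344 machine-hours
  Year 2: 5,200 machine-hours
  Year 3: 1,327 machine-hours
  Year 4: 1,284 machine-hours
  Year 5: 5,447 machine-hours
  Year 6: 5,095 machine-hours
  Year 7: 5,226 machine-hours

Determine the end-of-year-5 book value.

$351,604

Depreciable base = $798,052 − $103,900 = $694,152.
Rate = $694,152 / 28,923 machine-hours = $24 per machine-hour.
Year 1: 5,344 × $24 = $128,256. Book value $669,796.
Year 2: 5,200 × $24 = $124,800. Book value $544,996.
Year 3: 1,327 × $24 = $31,848. Book value $513,148.
Year 4: 1,284 × $24 = $30,816. Book value $482,332.
Year 5: 5,447 × $24 = $130,728. Book value $351,604.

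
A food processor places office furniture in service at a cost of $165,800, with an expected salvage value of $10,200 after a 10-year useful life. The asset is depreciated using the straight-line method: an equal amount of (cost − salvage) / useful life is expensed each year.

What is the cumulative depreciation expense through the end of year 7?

Depreciable base = $165,800 − $10,200 = $155,600.
Annual expense = $155,600 / 10 = $15,560.
End of year 1: book value $150,240.
End of year 2: book value $134,680.
End of year 3: book value $119,120.
End of year 4: book value $103,560.
End of year 5: book value $88,000.
End of year 6: book value $72,440.
End of year 7: book value $56,880.
Accumulated through year 7 = $165,800 − $56,880 = $108,920.

$108,920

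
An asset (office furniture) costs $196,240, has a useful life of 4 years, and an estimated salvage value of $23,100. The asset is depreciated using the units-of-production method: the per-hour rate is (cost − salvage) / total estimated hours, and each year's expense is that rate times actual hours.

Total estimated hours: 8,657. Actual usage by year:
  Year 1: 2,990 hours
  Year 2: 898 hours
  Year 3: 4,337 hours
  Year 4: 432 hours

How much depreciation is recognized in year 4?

$8,640

Depreciable base = $196,240 − $23,100 = $173,140.
Rate = $173,140 / 8,657 hours = $20 per hour.
Year 1: 2,990 × $20 = $59,800. Book value $136,440.
Year 2: 898 × $20 = $17,960. Book value $118,480.
Year 3: 4,337 × $20 = $86,740. Book value $31,740.
Year 4: 432 × $20 = $8,640. Book value $23,100.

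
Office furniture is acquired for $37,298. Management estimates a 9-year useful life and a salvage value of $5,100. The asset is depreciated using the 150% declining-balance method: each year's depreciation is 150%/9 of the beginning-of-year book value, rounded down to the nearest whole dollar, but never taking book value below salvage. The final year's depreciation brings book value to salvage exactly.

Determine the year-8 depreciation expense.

Depreciable base = $37,298 − $5,100 = $32,198.
Year 1: ⌊$37,298 × 150%/9⌋ = $6,216. Book value $31,082.
Year 2: ⌊$31,082 × 150%/9⌋ = $5,180. Book value $25,902.
Year 3: ⌊$25,902 × 150%/9⌋ = $4,317. Book value $21,585.
Year 4: ⌊$21,585 × 150%/9⌋ = $3,597. Book value $17,988.
Year 5: ⌊$17,988 × 150%/9⌋ = $2,998. Book value $14,990.
Year 6: ⌊$14,990 × 150%/9⌋ = $2,498. Book value $12,492.
Year 7: ⌊$12,492 × 150%/9⌋ = $2,082. Book value $10,410.
Year 8: ⌊$10,410 × 150%/9⌋ = $1,735. Book value $8,675.

$1,735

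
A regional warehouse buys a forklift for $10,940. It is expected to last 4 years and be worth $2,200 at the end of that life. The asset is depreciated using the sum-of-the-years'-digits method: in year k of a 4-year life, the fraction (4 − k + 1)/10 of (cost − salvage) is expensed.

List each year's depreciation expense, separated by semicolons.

Depreciable base = $10,940 − $2,200 = $8,740.
Sum of the years' digits = 4+3+2+1 = 10.
Year 1: $8,740 × 4/10 = $3,496. Book value $7,444.
Year 2: $8,740 × 3/10 = $2,622. Book value $4,822.
Year 3: $8,740 × 2/10 = $1,748. Book value $3,074.
Year 4: $8,740 × 1/10 = $874. Book value $2,200.

$3,496; $2,622; $1,748; $874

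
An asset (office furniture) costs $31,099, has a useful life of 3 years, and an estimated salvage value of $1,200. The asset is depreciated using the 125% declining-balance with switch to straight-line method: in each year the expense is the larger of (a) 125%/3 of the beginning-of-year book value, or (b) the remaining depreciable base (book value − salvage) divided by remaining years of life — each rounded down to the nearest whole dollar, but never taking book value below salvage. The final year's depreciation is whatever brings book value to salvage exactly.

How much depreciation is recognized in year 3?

Depreciable base = $31,099 − $1,200 = $29,899.
Year 1: DB = ⌊$31,099 × 125%/3⌋ = $12,957; SL = ⌊$29,899/3⌋ = $9,966 → take DB $12,957. Book value $18,142.
Year 2: DB = ⌊$18,142 × 125%/3⌋ = $7,559; SL = ⌊$16,942/2⌋ = $8,471 → take SL $8,471. Book value $9,671.
Year 3 (final): $9,671 − $1,200 = $8,471. Book value $1,200.

$8,471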